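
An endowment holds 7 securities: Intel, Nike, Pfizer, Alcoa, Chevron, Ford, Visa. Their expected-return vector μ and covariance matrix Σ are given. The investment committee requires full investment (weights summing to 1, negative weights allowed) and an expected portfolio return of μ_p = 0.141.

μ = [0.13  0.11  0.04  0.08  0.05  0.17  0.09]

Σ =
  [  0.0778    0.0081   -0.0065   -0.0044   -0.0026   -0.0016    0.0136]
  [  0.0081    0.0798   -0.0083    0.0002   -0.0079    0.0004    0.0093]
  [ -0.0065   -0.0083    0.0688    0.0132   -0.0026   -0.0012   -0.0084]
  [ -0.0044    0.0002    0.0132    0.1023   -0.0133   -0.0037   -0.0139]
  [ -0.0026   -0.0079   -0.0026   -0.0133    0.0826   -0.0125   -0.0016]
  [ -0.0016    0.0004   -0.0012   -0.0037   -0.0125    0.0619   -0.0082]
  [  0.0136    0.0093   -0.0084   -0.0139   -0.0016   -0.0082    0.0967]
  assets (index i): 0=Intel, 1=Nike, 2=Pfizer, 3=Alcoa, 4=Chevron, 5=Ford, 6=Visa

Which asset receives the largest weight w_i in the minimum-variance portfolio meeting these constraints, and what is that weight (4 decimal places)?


g=Σ⁻¹μ = [1.5994  1.3101  0.9145  1.2044  1.5295  3.3288  1.1399]
h=Σ⁻¹𝟙 = [12.5527  13.4199  17.5574  13.2726  20.2601  23.3444  13.0330]
a=μᵀg=1.229932  b=𝟙ᵀg=11.026648  c=𝟙ᵀh=113.439921  D=ac−b²=17.936401
λ₁=(c·0.141−b)/D = (113.439921·0.141−11.026648)/17.936401 = 0.277000
λ₂=(a−b·0.141)/D = (1.229932−11.026648·0.141)/17.936401 = -0.018110
w* = 0.277000·g + -0.018110·h:
  w_0 = 0.277000·1.5994 + -0.018110·12.5527 = 0.2157  (Intel)
  w_1 = 0.277000·1.3101 + -0.018110·13.4199 = 0.1199  (Nike)
  w_2 = 0.277000·0.9145 + -0.018110·17.5574 = -0.0646  (Pfizer)
  w_3 = 0.277000·1.2044 + -0.018110·13.2726 = 0.0932  (Alcoa)
  w_4 = 0.277000·1.5295 + -0.018110·20.2601 = 0.0568  (Chevron)
  w_5 = 0.277000·3.3288 + -0.018110·23.3444 = 0.4993  (Ford)
  w_6 = 0.277000·1.1399 + -0.018110·13.0330 = 0.0797  (Visa)
Σw_i=1.0000  μᵀw=0.1410
σ²=wᵀΣw=λ₁·μ_p+λ₂ = 0.277000·0.141 + -0.018110 = 0.020947 ≈ 0.0209

Ford (0.4993)


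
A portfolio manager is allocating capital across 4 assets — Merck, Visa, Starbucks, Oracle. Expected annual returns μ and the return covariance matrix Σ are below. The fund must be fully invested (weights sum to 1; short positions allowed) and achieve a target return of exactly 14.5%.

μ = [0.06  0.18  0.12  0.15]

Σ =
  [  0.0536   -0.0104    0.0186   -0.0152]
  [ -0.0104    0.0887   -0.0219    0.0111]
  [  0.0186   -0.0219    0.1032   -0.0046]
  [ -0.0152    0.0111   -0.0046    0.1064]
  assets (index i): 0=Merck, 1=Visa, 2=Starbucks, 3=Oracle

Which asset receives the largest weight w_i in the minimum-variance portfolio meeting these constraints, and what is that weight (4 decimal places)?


x=Σ⁻¹μ = [1.4806  2.3852  1.4661  1.4358]
y=Σ⁻¹𝟙 = [21.4451  14.7029  9.4502  11.3368]
a=μᵀx=0.909484  b=𝟙ᵀx=6.767779  c=𝟙ᵀy=56.935023  D=ac−b²=5.978650
λ₁=(c·0.145−b)/D = (56.935023·0.145−6.767779)/5.978650 = 0.248852
λ₂=(a−b·0.145)/D = (0.909484−6.767779·0.145)/5.978650 = -0.012017
w* = 0.248852·x + -0.012017·y:
  w_0 = 0.248852·1.4806 + -0.012017·21.4451 = 0.1108  (Merck)
  w_1 = 0.248852·2.3852 + -0.012017·14.7029 = 0.4169  (Visa)
  w_2 = 0.248852·1.4661 + -0.012017·9.4502 = 0.2513  (Starbucks)
  w_3 = 0.248852·1.4358 + -0.012017·11.3368 = 0.2211  (Oracle)
Σw_i=1.0000  μᵀw=0.1450
σ²=wᵀΣw=λ₁·μ_p+λ₂ = 0.248852·0.145 + -0.012017 = 0.024067 ≈ 0.0241

Visa (0.4169)


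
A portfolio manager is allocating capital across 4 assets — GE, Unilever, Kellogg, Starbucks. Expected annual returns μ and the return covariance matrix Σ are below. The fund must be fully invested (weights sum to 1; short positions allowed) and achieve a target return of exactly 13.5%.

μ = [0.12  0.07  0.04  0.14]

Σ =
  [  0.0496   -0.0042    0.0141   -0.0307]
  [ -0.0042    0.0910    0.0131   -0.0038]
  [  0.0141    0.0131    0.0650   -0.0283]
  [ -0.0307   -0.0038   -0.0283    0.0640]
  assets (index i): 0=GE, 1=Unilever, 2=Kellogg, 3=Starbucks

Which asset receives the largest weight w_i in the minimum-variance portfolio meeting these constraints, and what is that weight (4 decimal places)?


GE (0.5578)

g=Σ⁻¹μ = [5.5177  1.0194  1.6646  5.6309]
h=Σ⁻¹𝟙 = [44.0480  11.5066  24.5335  48.2859]
a=μᵀg=1.588389  b=𝟙ᵀg=13.832591  c=𝟙ᵀh=128.374022  D=ac−b²=12.567346
λ₁=(c·0.135−b)/D = (128.374022·0.135−13.832591)/12.567346 = 0.278333
λ₂=(a−b·0.135)/D = (1.588389−13.832591·0.135)/12.567346 = -0.022201
w* = 0.278333·g + -0.022201·h:
  w_0 = 0.278333·5.5177 + -0.022201·44.0480 = 0.5578  (GE)
  w_1 = 0.278333·1.0194 + -0.022201·11.5066 = 0.0283  (Unilever)
  w_2 = 0.278333·1.6646 + -0.022201·24.5335 = -0.0814  (Kellogg)
  w_3 = 0.278333·5.6309 + -0.022201·48.2859 = 0.4952  (Starbucks)
Σw_i=1.0000  μᵀw=0.1350
σ²=wᵀΣw=λ₁·μ_p+λ₂ = 0.278333·0.135 + -0.022201 = 0.015374 ≈ 0.0154


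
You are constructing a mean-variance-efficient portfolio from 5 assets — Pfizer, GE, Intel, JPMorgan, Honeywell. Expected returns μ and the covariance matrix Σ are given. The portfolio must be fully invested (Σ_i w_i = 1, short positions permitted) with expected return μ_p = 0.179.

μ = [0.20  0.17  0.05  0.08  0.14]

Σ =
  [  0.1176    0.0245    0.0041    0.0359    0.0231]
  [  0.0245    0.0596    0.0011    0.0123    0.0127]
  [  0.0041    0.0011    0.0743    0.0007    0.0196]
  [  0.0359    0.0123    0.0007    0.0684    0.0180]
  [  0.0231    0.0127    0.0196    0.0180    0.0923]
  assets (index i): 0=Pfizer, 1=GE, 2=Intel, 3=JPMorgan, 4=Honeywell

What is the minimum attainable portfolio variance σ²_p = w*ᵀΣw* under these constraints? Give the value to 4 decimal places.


0.0448

p=Σ⁻¹μ = [1.0586  2.2286  0.3510  -0.0206  0.8747]
q=Σ⁻¹𝟙 = [1.4183  12.9607  12.0014  10.3346  4.1320]
a=μᵀp=0.728941  b=𝟙ᵀp=4.492305  c=𝟙ᵀq=40.847083  D=ac−b²=9.594290
λ₁=(c·0.179−b)/D = (40.847083·0.179−4.492305)/9.594290 = 0.293854
λ₂=(a−b·0.179)/D = (0.728941−4.492305·0.179)/9.594290 = -0.007836
w* = 0.293854·p + -0.007836·q:
  w_0 = 0.293854·1.0586 + -0.007836·1.4183 = 0.3000  (Pfizer)
  w_1 = 0.293854·2.2286 + -0.007836·12.9607 = 0.5533  (GE)
  w_2 = 0.293854·0.3510 + -0.007836·12.0014 = 0.0091  (Intel)
  w_3 = 0.293854·-0.0206 + -0.007836·10.3346 = -0.0870  (JPMorgan)
  w_4 = 0.293854·0.8747 + -0.007836·4.1320 = 0.2247  (Honeywell)
Σw_i=1.0000  μᵀw=0.1790
σ²=wᵀΣw=λ₁·μ_p+λ₂ = 0.293854·0.179 + -0.007836 = 0.044764 ≈ 0.0448


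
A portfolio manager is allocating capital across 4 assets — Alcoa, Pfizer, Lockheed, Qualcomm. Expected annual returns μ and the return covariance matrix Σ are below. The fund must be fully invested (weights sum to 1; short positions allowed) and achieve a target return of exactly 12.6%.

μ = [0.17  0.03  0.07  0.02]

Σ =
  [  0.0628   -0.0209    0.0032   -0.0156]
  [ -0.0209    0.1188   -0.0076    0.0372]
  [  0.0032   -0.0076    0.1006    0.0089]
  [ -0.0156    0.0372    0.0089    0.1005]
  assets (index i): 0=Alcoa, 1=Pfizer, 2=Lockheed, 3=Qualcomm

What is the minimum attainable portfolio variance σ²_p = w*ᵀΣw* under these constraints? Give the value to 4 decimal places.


0.0273

g=Σ⁻¹μ = [2.9979  0.7116  0.6236  0.3457]
h=Σ⁻¹𝟙 = [20.9284  9.9712  9.2593  8.6880]
a=μᵀg=0.581564  b=𝟙ᵀg=4.678871  c=𝟙ᵀh=48.846907  D=ac−b²=6.515755
λ₁=(c·0.126−b)/D = (48.846907·0.126−4.678871)/6.515755 = 0.226503
λ₂=(a−b·0.126)/D = (0.581564−4.678871·0.126)/6.515755 = -0.001224
w* = 0.226503·g + -0.001224·h:
  w_0 = 0.226503·2.9979 + -0.001224·20.9284 = 0.6534  (Alcoa)
  w_1 = 0.226503·0.7116 + -0.001224·9.9712 = 0.1490  (Pfizer)
  w_2 = 0.226503·0.6236 + -0.001224·9.2593 = 0.1299  (Lockheed)
  w_3 = 0.226503·0.3457 + -0.001224·8.6880 = 0.0677  (Qualcomm)
Σw_i=1.0000  μᵀw=0.1260
σ²=wᵀΣw=λ₁·μ_p+λ₂ = 0.226503·0.126 + -0.001224 = 0.027316 ≈ 0.0273


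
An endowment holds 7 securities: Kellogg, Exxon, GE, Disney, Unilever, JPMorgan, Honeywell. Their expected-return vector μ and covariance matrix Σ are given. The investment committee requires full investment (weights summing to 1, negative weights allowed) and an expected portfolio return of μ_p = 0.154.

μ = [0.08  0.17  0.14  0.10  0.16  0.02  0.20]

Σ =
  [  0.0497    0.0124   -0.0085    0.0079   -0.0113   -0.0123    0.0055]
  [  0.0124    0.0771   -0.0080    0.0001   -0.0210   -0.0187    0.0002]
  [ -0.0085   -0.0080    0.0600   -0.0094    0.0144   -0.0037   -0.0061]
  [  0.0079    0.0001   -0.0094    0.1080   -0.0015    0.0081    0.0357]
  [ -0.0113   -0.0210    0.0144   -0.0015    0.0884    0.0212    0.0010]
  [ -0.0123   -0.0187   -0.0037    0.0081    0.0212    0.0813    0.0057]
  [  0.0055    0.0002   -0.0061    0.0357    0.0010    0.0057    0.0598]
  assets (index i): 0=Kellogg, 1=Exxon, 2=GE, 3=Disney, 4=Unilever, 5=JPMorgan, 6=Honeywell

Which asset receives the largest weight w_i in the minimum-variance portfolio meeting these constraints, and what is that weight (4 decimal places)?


g=Σ⁻¹μ = [1.5966  2.9240  2.8155  -0.0984  2.0865  0.5121  3.4501]
h=Σ⁻¹𝟙 = [24.0743  18.5573  22.9217  4.2294  10.8893  17.1205  12.4454]
a=μᵀg=2.043247  b=𝟙ᵀg=13.286454  c=𝟙ᵀh=110.237979  D=ac−b²=48.713593
λ₁=(c·0.154−b)/D = (110.237979·0.154−13.286454)/48.713593 = 0.075753
λ₂=(a−b·0.154)/D = (2.043247−13.286454·0.154)/48.713593 = -0.000059
w* = 0.075753·g + -0.000059·h:
  w_0 = 0.075753·1.5966 + -0.000059·24.0743 = 0.1195  (Kellogg)
  w_1 = 0.075753·2.9240 + -0.000059·18.5573 = 0.2204  (Exxon)
  w_2 = 0.075753·2.8155 + -0.000059·22.9217 = 0.2119  (GE)
  w_3 = 0.075753·-0.0984 + -0.000059·4.2294 = -0.0077  (Disney)
  w_4 = 0.075753·2.0865 + -0.000059·10.8893 = 0.1574  (Unilever)
  w_5 = 0.075753·0.5121 + -0.000059·17.1205 = 0.0378  (JPMorgan)
  w_6 = 0.075753·3.4501 + -0.000059·12.4454 = 0.2606  (Honeywell)
Σw_i=1.0000  μᵀw=0.1540
σ²=wᵀΣw=λ₁·μ_p+λ₂ = 0.075753·0.154 + -0.000059 = 0.011607 ≈ 0.0116

Honeywell (0.2606)


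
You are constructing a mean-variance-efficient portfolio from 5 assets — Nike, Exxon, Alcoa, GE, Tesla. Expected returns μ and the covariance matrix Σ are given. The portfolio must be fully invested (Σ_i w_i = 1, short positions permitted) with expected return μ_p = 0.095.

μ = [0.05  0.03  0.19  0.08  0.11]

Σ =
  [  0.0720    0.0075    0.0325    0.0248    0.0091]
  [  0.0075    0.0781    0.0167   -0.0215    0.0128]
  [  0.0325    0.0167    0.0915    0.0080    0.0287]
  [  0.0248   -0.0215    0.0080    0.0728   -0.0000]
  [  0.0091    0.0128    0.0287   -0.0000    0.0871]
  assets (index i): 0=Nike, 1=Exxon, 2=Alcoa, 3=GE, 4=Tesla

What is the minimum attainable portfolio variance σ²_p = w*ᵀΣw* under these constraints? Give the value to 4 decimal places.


0.0234

g=Σ⁻¹μ = [-0.7209  0.2552  1.9772  1.2026  0.6492]
h=Σ⁻¹𝟙 = [4.4837  15.0002  2.6843  16.3439  7.9237]
a=μᵀg=0.514901  b=𝟙ᵀg=3.363331  c=𝟙ᵀh=46.435772  D=ac−b²=12.597836
λ₁=(c·0.095−b)/D = (46.435772·0.095−3.363331)/12.597836 = 0.083194
λ₂=(a−b·0.095)/D = (0.514901−3.363331·0.095)/12.597836 = 0.015509
w* = 0.083194·g + 0.015509·h:
  w_0 = 0.083194·-0.7209 + 0.015509·4.4837 = 0.0096  (Nike)
  w_1 = 0.083194·0.2552 + 0.015509·15.0002 = 0.2539  (Exxon)
  w_2 = 0.083194·1.9772 + 0.015509·2.6843 = 0.2061  (Alcoa)
  w_3 = 0.083194·1.2026 + 0.015509·16.3439 = 0.3535  (GE)
  w_4 = 0.083194·0.6492 + 0.015509·7.9237 = 0.1769  (Tesla)
Σw_i=1.0000  μᵀw=0.0950
σ²=wᵀΣw=λ₁·μ_p+λ₂ = 0.083194·0.095 + 0.015509 = 0.023413 ≈ 0.0234


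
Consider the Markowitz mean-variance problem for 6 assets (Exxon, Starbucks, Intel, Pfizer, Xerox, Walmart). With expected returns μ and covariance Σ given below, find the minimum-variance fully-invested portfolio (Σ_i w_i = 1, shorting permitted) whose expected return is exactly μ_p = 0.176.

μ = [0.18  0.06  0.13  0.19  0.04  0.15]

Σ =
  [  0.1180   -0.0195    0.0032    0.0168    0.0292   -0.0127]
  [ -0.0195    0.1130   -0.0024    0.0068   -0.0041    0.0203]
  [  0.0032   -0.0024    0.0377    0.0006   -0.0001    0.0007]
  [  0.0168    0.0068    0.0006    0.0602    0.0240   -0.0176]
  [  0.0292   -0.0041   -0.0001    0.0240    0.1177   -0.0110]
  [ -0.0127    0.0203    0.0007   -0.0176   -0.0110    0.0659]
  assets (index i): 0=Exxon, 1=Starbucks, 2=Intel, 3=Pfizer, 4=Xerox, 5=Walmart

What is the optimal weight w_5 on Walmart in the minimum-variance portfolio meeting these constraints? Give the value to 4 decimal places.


0.3261

p=Σ⁻¹μ = [1.3608  -0.0506  3.2002  3.9637  -0.4780  3.4988]
q=Σ⁻¹𝟙 = [7.1666  6.2048  25.6802  17.3670  5.2738  19.8900]
a=μᵀp=1.916744  b=𝟙ᵀp=11.494889  c=𝟙ᵀq=81.582406  D=ac−b²=24.240070
λ₁=(c·0.176−b)/D = (81.582406·0.176−11.494889)/24.240070 = 0.118136
λ₂=(a−b·0.176)/D = (1.916744−11.494889·0.176)/24.240070 = -0.004388
w* = 0.118136·p + -0.004388·q:
  w_0 = 0.118136·1.3608 + -0.004388·7.1666 = 0.1293  (Exxon)
  w_1 = 0.118136·-0.0506 + -0.004388·6.2048 = -0.0332  (Starbucks)
  w_2 = 0.118136·3.2002 + -0.004388·25.6802 = 0.2654  (Intel)
  w_3 = 0.118136·3.9637 + -0.004388·17.3670 = 0.3921  (Pfizer)
  w_4 = 0.118136·-0.4780 + -0.004388·5.2738 = -0.0796  (Xerox)
  w_5 = 0.118136·3.4988 + -0.004388·19.8900 = 0.3261  (Walmart)
Σw_i=1.0000  μᵀw=0.1760
σ²=wᵀΣw=λ₁·μ_p+λ₂ = 0.118136·0.176 + -0.004388 = 0.016404 ≈ 0.0164


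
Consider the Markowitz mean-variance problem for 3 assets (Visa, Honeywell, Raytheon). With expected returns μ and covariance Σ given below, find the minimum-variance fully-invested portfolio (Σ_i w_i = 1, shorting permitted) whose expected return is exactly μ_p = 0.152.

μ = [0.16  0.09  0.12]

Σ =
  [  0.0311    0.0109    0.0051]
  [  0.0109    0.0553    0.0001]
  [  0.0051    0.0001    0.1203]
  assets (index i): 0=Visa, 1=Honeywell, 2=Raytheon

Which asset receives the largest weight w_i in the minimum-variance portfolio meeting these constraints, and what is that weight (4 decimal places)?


Visa (0.8356)

u=Σ⁻¹μ = [4.7743  0.6850  0.7945]
v=Σ⁻¹𝟙 = [26.4725  12.8523  7.1796]
a=μᵀu=0.920885  b=𝟙ᵀu=6.253854  c=𝟙ᵀv=46.504368  D=ac−b²=3.714499
λ₁=(c·0.152−b)/D = (46.504368·0.152−6.253854)/3.714499 = 0.219359
λ₂=(a−b·0.152)/D = (0.920885−6.253854·0.152)/3.714499 = -0.007996
w* = 0.219359·u + -0.007996·v:
  w_0 = 0.219359·4.7743 + -0.007996·26.4725 = 0.8356  (Visa)
  w_1 = 0.219359·0.6850 + -0.007996·12.8523 = 0.0475  (Honeywell)
  w_2 = 0.219359·0.7945 + -0.007996·7.1796 = 0.1169  (Raytheon)
Σw_i=1.0000  μᵀw=0.1520
σ²=wᵀΣw=λ₁·μ_p+λ₂ = 0.219359·0.152 + -0.007996 = 0.025347 ≈ 0.0253


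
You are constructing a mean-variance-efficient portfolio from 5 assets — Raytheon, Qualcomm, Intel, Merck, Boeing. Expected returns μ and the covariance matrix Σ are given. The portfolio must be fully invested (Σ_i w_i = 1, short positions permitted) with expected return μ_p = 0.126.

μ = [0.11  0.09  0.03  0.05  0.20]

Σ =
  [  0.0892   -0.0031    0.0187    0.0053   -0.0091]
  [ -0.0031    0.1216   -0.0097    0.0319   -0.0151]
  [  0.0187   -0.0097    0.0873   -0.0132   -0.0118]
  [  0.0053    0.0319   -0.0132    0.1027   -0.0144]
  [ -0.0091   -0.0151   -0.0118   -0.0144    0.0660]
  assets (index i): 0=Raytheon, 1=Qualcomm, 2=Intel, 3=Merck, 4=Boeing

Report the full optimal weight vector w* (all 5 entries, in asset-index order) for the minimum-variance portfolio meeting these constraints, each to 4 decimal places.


0.1676  0.1409  0.1492  0.1203  0.4220

g=Σ⁻¹μ = [1.4548  1.1267  0.7722  0.6907  3.7774]
h=Σ⁻¹𝟙 = [10.0898  9.6566  15.3610  11.5593  24.0204]
a=μᵀg=1.074615  b=𝟙ᵀg=7.821839  c=𝟙ᵀh=70.687014  D=ac−b²=14.780187
λ₁=(c·0.126−b)/D = (70.687014·0.126−7.821839)/14.780187 = 0.073390
λ₂=(a−b·0.126)/D = (1.074615−7.821839·0.126)/14.780187 = 0.006026
w* = 0.073390·g + 0.006026·h:
  w_0 = 0.073390·1.4548 + 0.006026·10.0898 = 0.1676  (Raytheon)
  w_1 = 0.073390·1.1267 + 0.006026·9.6566 = 0.1409  (Qualcomm)
  w_2 = 0.073390·0.7722 + 0.006026·15.3610 = 0.1492  (Intel)
  w_3 = 0.073390·0.6907 + 0.006026·11.5593 = 0.1203  (Merck)
  w_4 = 0.073390·3.7774 + 0.006026·24.0204 = 0.4220  (Boeing)
Σw_i=1.0000  μᵀw=0.1260
σ²=wᵀΣw=λ₁·μ_p+λ₂ = 0.073390·0.126 + 0.006026 = 0.015273 ≈ 0.0153


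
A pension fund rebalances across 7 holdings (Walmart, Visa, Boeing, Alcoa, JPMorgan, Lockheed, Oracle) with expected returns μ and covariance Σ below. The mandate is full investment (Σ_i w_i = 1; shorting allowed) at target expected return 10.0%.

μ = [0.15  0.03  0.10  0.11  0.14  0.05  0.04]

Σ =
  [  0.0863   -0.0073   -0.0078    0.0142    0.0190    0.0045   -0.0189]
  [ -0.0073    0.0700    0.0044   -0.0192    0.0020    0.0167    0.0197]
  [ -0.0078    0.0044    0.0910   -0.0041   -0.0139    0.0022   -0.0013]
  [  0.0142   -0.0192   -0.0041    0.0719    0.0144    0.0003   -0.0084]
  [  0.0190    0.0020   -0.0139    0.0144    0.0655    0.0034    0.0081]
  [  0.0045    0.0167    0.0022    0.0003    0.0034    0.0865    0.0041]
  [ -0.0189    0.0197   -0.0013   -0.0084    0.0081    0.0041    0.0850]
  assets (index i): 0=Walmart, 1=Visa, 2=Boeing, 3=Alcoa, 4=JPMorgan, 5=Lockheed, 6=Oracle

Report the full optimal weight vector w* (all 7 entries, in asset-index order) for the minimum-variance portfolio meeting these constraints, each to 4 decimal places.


0.1763  0.1138  0.1879  0.1761  0.1757  0.0575  0.1127

g=Σ⁻¹μ = [1.4861  0.5272  1.5104  1.2076  1.6512  0.2606  0.6514]
h=Σ⁻¹𝟙 = [11.5928  13.6924  13.4094  15.5554  9.1008  7.0065  11.7061]
a=μᵀg=0.792856  b=𝟙ᵀg=7.294420  c=𝟙ᵀh=82.063518  D=ac−b²=11.856000
λ₁=(c·0.100−b)/D = (82.063518·0.100−7.294420)/11.856000 = 0.076917
λ₂=(a−b·0.100)/D = (0.792856−7.294420·0.100)/11.856000 = 0.005349
w* = 0.076917·g + 0.005349·h:
  w_0 = 0.076917·1.4861 + 0.005349·11.5928 = 0.1763  (Walmart)
  w_1 = 0.076917·0.5272 + 0.005349·13.6924 = 0.1138  (Visa)
  w_2 = 0.076917·1.5104 + 0.005349·13.4094 = 0.1879  (Boeing)
  w_3 = 0.076917·1.2076 + 0.005349·15.5554 = 0.1761  (Alcoa)
  w_4 = 0.076917·1.6512 + 0.005349·9.1008 = 0.1757  (JPMorgan)
  w_5 = 0.076917·0.2606 + 0.005349·7.0065 = 0.0575  (Lockheed)
  w_6 = 0.076917·0.6514 + 0.005349·11.7061 = 0.1127  (Oracle)
Σw_i=1.0000  μᵀw=0.1000
σ²=wᵀΣw=λ₁·μ_p+λ₂ = 0.076917·0.100 + 0.005349 = 0.013040 ≈ 0.0130


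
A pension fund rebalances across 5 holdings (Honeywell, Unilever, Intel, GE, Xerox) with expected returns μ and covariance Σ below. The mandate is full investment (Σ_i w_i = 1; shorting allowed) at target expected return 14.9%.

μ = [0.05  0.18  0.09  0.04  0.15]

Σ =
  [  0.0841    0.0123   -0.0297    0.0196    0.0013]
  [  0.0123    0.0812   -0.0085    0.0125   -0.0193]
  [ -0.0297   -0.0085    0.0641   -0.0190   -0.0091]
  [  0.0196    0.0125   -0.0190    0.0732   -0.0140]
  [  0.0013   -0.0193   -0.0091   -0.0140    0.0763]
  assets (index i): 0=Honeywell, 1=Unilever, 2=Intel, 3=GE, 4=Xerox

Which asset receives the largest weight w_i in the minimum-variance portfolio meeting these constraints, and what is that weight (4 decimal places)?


Unilever (0.4103)

g=Σ⁻¹μ = [0.8977  2.9955  3.0451  1.2150  3.2945]
h=Σ⁻¹𝟙 = [16.7979  16.2239  35.0577  20.2393  24.8186]
a=μᵀg=1.400904  b=𝟙ᵀg=11.447761  c=𝟙ᵀh=113.137471  D=ac−b²=27.443515
λ₁=(c·0.149−b)/D = (113.137471·0.149−11.447761)/27.443515 = 0.197122
λ₂=(a−b·0.149)/D = (1.400904−11.447761·0.149)/27.443515 = -0.011107
w* = 0.197122·g + -0.011107·h:
  w_0 = 0.197122·0.8977 + -0.011107·16.7979 = -0.0096  (Honeywell)
  w_1 = 0.197122·2.9955 + -0.011107·16.2239 = 0.4103  (Unilever)
  w_2 = 0.197122·3.0451 + -0.011107·35.0577 = 0.2109  (Intel)
  w_3 = 0.197122·1.2150 + -0.011107·20.2393 = 0.0147  (GE)
  w_4 = 0.197122·3.2945 + -0.011107·24.8186 = 0.3738  (Xerox)
Σw_i=1.0000  μᵀw=0.1490
σ²=wᵀΣw=λ₁·μ_p+λ₂ = 0.197122·0.149 + -0.011107 = 0.018264 ≈ 0.0183


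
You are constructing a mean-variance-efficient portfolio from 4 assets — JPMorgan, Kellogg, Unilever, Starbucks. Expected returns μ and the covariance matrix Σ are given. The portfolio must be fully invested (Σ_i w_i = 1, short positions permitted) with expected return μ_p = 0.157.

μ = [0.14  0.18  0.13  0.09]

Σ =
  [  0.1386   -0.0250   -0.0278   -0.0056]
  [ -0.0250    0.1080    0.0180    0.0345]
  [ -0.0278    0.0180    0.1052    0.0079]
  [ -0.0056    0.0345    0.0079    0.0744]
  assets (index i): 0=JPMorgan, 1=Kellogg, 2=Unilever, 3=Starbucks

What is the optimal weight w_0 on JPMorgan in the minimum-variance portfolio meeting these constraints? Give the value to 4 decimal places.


0.3393

u=Σ⁻¹μ = [1.5989  1.6834  1.3396  0.4071]
v=Σ⁻¹𝟙 = [10.9577  6.8646  10.4781  9.9699]
a=μᵀu=0.737665  b=𝟙ᵀu=5.029151  c=𝟙ᵀv=38.270293  D=ac−b²=2.938309
λ₁=(c·0.157−b)/D = (38.270293·0.157−5.029151)/2.938309 = 0.333282
λ₂=(a−b·0.157)/D = (0.737665−5.029151·0.157)/2.938309 = -0.017667
w* = 0.333282·u + -0.017667·v:
  w_0 = 0.333282·1.5989 + -0.017667·10.9577 = 0.3393  (JPMorgan)
  w_1 = 0.333282·1.6834 + -0.017667·6.8646 = 0.4398  (Kellogg)
  w_2 = 0.333282·1.3396 + -0.017667·10.4781 = 0.2614  (Unilever)
  w_3 = 0.333282·0.4071 + -0.017667·9.9699 = -0.0404  (Starbucks)
Σw_i=1.0000  μᵀw=0.1570
σ²=wᵀΣw=λ₁·μ_p+λ₂ = 0.333282·0.157 + -0.017667 = 0.034658 ≈ 0.0347


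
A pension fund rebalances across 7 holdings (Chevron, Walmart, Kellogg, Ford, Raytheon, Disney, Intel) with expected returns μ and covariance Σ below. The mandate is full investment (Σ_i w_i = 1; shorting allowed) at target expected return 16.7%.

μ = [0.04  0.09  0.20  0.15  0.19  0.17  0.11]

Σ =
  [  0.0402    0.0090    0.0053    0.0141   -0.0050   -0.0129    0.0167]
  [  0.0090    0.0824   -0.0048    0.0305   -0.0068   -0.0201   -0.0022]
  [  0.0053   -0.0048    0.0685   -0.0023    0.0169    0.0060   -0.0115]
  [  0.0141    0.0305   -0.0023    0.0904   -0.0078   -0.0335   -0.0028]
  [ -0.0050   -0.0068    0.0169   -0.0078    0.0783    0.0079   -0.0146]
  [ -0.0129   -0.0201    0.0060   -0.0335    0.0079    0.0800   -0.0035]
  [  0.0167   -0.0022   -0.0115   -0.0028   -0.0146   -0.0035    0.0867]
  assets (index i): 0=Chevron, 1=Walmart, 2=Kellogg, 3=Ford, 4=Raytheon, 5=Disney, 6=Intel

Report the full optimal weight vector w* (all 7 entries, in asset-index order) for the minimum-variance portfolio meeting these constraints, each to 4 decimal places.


x=Σ⁻¹μ = [-0.2563  1.2818  2.6521  2.8140  2.3330  3.2562  2.3176]
y=Σ⁻¹𝟙 = [19.1623  12.5612  11.1903  14.3217  14.2753  23.0824  13.4443]
a=μᵀx=2.309411  b=𝟙ᵀx=14.398510  c=𝟙ᵀy=108.037537  D=ac−b²=42.185983
λ₁=(c·0.167−b)/D = (108.037537·0.167−14.398510)/42.185983 = 0.086374
λ₂=(a−b·0.167)/D = (2.309411−14.398510·0.167)/42.185983 = -0.002255
w* = 0.086374·x + -0.002255·y:
  w_0 = 0.086374·-0.2563 + -0.002255·19.1623 = -0.0654  (Chevron)
  w_1 = 0.086374·1.2818 + -0.002255·12.5612 = 0.0824  (Walmart)
  w_2 = 0.086374·2.6521 + -0.002255·11.1903 = 0.2038  (Kellogg)
  w_3 = 0.086374·2.8140 + -0.002255·14.3217 = 0.2108  (Ford)
  w_4 = 0.086374·2.3330 + -0.002255·14.2753 = 0.1693  (Raytheon)
  w_5 = 0.086374·3.2562 + -0.002255·23.0824 = 0.2292  (Disney)
  w_6 = 0.086374·2.3176 + -0.002255·13.4443 = 0.1699  (Intel)
Σw_i=1.0000  μᵀw=0.1670
σ²=wᵀΣw=λ₁·μ_p+λ₂ = 0.086374·0.167 + -0.002255 = 0.012169 ≈ 0.0122

-0.0654  0.0824  0.2038  0.2108  0.1693  0.2292  0.1699


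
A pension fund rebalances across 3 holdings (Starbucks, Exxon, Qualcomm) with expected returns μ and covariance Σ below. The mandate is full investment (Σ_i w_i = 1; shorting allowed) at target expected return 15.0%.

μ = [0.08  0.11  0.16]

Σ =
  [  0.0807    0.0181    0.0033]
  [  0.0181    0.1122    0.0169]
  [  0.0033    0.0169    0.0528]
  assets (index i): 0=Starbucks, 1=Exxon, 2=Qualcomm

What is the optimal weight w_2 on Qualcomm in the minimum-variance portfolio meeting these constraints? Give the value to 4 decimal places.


0.8477

u=Σ⁻¹μ = [0.7794  0.4261  2.8452]
v=Σ⁻¹𝟙 = [10.6589  4.6657  16.7798]
a=μᵀu=0.564457  b=𝟙ᵀu=4.050717  c=𝟙ᵀv=32.104494  D=ac−b²=1.713291
λ₁=(c·0.150−b)/D = (32.104494·0.150−4.050717)/1.713291 = 0.446484
λ₂=(a−b·0.150)/D = (0.564457−4.050717·0.150)/1.713291 = -0.025186
w* = 0.446484·u + -0.025186·v:
  w_0 = 0.446484·0.7794 + -0.025186·10.6589 = 0.0795  (Starbucks)
  w_1 = 0.446484·0.4261 + -0.025186·4.6657 = 0.0727  (Exxon)
  w_2 = 0.446484·2.8452 + -0.025186·16.7798 = 0.8477  (Qualcomm)
Σw_i=1.0000  μᵀw=0.1500
σ²=wᵀΣw=λ₁·μ_p+λ₂ = 0.446484·0.150 + -0.025186 = 0.041787 ≈ 0.0418


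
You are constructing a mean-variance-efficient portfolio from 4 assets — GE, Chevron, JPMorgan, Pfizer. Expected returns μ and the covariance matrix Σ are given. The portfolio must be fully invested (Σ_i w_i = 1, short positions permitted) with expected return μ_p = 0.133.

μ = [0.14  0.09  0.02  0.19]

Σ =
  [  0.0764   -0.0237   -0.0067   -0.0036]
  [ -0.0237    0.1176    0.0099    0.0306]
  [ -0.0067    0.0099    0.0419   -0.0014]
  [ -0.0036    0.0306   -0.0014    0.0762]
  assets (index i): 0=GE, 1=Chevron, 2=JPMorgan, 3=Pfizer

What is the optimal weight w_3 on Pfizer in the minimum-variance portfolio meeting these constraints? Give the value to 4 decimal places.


p=Σ⁻¹μ = [2.1732  0.5114  0.7844  2.4051]
q=Σ⁻¹𝟙 = [18.0328  6.9603  25.4945  11.6486]
a=μᵀp=0.822945  b=𝟙ᵀp=5.874153  c=𝟙ᵀq=62.136301  D=ac−b²=16.629055
λ₁=(c·0.133−b)/D = (62.136301·0.133−5.874153)/16.629055 = 0.143723
λ₂=(a−b·0.133)/D = (0.822945−5.874153·0.133)/16.629055 = 0.002507
w* = 0.143723·p + 0.002507·q:
  w_0 = 0.143723·2.1732 + 0.002507·18.0328 = 0.3575  (GE)
  w_1 = 0.143723·0.5114 + 0.002507·6.9603 = 0.0909  (Chevron)
  w_2 = 0.143723·0.7844 + 0.002507·25.4945 = 0.1766  (JPMorgan)
  w_3 = 0.143723·2.4051 + 0.002507·11.6486 = 0.3749  (Pfizer)
Σw_i=1.0000  μᵀw=0.1330
σ²=wᵀΣw=λ₁·μ_p+λ₂ = 0.143723·0.133 + 0.002507 = 0.021622 ≈ 0.0216

0.3749


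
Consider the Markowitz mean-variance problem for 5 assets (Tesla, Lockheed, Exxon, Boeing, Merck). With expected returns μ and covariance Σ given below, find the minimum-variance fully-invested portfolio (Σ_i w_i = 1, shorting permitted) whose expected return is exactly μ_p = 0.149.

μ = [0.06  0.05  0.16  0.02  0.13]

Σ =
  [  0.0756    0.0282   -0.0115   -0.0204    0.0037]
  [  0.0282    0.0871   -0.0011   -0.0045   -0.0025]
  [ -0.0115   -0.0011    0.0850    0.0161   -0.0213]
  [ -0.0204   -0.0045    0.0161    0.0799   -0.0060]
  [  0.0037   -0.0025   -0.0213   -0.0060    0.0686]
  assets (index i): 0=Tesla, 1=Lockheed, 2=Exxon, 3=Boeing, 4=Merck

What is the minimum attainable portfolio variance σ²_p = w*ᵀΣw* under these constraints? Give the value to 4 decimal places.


0.0278

g=Σ⁻¹μ = [0.9754  0.3790  2.6600  0.1874  2.6985]
h=Σ⁻¹𝟙 = [15.8640  7.9240  16.2290  15.2730  20.3853]
a=μᵀg=0.857623  b=𝟙ᵀg=6.900220  c=𝟙ᵀh=75.675183  D=ac−b²=17.287728
λ₁=(c·0.149−b)/D = (75.675183·0.149−6.900220)/17.287728 = 0.253092
λ₂=(a−b·0.149)/D = (0.857623−6.900220·0.149)/17.287728 = -0.009863
w* = 0.253092·g + -0.009863·h:
  w_0 = 0.253092·0.9754 + -0.009863·15.8640 = 0.0904  (Tesla)
  w_1 = 0.253092·0.3790 + -0.009863·7.9240 = 0.0178  (Lockheed)
  w_2 = 0.253092·2.6600 + -0.009863·16.2290 = 0.5131  (Exxon)
  w_3 = 0.253092·0.1874 + -0.009863·15.2730 = -0.1032  (Boeing)
  w_4 = 0.253092·2.6985 + -0.009863·20.3853 = 0.4819  (Merck)
Σw_i=1.0000  μᵀw=0.1490
σ²=wᵀΣw=λ₁·μ_p+λ₂ = 0.253092·0.149 + -0.009863 = 0.027848 ≈ 0.0278


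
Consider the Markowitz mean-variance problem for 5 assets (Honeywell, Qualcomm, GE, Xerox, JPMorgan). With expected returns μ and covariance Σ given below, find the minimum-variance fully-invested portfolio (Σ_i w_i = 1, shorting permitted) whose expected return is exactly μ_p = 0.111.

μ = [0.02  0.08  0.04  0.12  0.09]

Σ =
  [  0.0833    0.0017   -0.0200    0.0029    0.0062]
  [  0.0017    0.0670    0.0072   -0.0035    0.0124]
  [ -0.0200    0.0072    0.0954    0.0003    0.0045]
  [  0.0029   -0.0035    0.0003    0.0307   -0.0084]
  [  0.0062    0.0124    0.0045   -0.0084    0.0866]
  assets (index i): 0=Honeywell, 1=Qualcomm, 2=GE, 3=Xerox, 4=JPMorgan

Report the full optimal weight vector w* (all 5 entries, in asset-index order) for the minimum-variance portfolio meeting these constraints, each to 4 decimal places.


x=Σ⁻¹μ = [0.0318  1.1565  0.2643  4.3861  1.2831]
y=Σ⁻¹𝟙 = [12.3568  13.1021  11.4196  35.9850  11.6837]
a=μᵀx=0.745542  b=𝟙ᵀx=7.121823  c=𝟙ᵀy=84.547225  D=ac−b²=12.313184
λ₁=(c·0.111−b)/D = (84.547225·0.111−7.121823)/12.313184 = 0.183780
λ₂=(a−b·0.111)/D = (0.745542−7.121823·0.111)/12.313184 = -0.003653
w* = 0.183780·x + -0.003653·y:
  w_0 = 0.183780·0.0318 + -0.003653·12.3568 = -0.0393  (Honeywell)
  w_1 = 0.183780·1.1565 + -0.003653·13.1021 = 0.1647  (Qualcomm)
  w_2 = 0.183780·0.2643 + -0.003653·11.4196 = 0.0069  (GE)
  w_3 = 0.183780·4.3861 + -0.003653·35.9850 = 0.6746  (Xerox)
  w_4 = 0.183780·1.2831 + -0.003653·11.6837 = 0.1931  (JPMorgan)
Σw_i=1.0000  μᵀw=0.1110
σ²=wᵀΣw=λ₁·μ_p+λ₂ = 0.183780·0.111 + -0.003653 = 0.016747 ≈ 0.0167

-0.0393  0.1647  0.0069  0.6746  0.1931


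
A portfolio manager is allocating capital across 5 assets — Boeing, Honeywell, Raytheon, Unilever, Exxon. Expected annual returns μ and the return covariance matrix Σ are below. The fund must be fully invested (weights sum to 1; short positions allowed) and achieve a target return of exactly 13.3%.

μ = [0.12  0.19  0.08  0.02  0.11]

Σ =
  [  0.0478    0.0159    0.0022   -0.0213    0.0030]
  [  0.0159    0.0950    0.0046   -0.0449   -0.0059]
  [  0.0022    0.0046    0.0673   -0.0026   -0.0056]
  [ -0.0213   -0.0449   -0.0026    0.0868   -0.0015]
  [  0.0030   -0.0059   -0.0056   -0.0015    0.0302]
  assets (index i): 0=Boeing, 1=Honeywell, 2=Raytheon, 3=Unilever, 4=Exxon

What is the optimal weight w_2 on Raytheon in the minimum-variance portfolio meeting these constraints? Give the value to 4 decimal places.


g=Σ⁻¹μ = [2.2714  2.9816  1.3692  2.4468  4.3747]
h=Σ⁻¹𝟙 = [23.5908  22.4659  17.0288  30.1290  39.8123]
a=μᵀg=1.478763  b=𝟙ᵀg=13.443647  c=𝟙ᵀh=133.026755  D=ac−b²=15.983406
λ₁=(c·0.133−b)/D = (133.026755·0.133−13.443647)/15.983406 = 0.265833
λ₂=(a−b·0.133)/D = (1.478763−13.443647·0.133)/15.983406 = -0.019348
w* = 0.265833·g + -0.019348·h:
  w_0 = 0.265833·2.2714 + -0.019348·23.5908 = 0.1474  (Boeing)
  w_1 = 0.265833·2.9816 + -0.019348·22.4659 = 0.3580  (Honeywell)
  w_2 = 0.265833·1.3692 + -0.019348·17.0288 = 0.0345  (Raytheon)
  w_3 = 0.265833·2.4468 + -0.019348·30.1290 = 0.0675  (Unilever)
  w_4 = 0.265833·4.3747 + -0.019348·39.8123 = 0.3927  (Exxon)
Σw_i=1.0000  μᵀw=0.1330
σ²=wᵀΣw=λ₁·μ_p+λ₂ = 0.265833·0.133 + -0.019348 = 0.016008 ≈ 0.0160

0.0345


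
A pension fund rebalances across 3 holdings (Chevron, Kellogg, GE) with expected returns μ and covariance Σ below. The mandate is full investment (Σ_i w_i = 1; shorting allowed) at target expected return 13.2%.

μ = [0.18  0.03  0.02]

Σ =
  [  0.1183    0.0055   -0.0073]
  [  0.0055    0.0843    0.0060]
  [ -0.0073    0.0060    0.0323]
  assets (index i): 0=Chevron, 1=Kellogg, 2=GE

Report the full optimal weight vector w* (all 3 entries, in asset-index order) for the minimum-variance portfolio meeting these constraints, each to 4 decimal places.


x=Σ⁻¹μ = [1.5709  0.1865  0.9396]
y=Σ⁻¹𝟙 = [9.9832  8.9655  31.5506]
a=μᵀx=0.307142  b=𝟙ᵀx=2.696947  c=𝟙ᵀy=50.499240  D=ac−b²=8.236920
λ₁=(c·0.132−b)/D = (50.499240·0.132−2.696947)/8.236920 = 0.481849
λ₂=(a−b·0.132)/D = (0.307142−2.696947·0.132)/8.236920 = -0.005931
w* = 0.481849·x + -0.005931·y:
  w_0 = 0.481849·1.5709 + -0.005931·9.9832 = 0.6977  (Chevron)
  w_1 = 0.481849·0.1865 + -0.005931·8.9655 = 0.0367  (Kellogg)
  w_2 = 0.481849·0.9396 + -0.005931·31.5506 = 0.2656  (GE)
Σw_i=1.0000  μᵀw=0.1320
σ²=wᵀΣw=λ₁·μ_p+λ₂ = 0.481849·0.132 + -0.005931 = 0.057673 ≈ 0.0577

0.6977  0.0367  0.2656


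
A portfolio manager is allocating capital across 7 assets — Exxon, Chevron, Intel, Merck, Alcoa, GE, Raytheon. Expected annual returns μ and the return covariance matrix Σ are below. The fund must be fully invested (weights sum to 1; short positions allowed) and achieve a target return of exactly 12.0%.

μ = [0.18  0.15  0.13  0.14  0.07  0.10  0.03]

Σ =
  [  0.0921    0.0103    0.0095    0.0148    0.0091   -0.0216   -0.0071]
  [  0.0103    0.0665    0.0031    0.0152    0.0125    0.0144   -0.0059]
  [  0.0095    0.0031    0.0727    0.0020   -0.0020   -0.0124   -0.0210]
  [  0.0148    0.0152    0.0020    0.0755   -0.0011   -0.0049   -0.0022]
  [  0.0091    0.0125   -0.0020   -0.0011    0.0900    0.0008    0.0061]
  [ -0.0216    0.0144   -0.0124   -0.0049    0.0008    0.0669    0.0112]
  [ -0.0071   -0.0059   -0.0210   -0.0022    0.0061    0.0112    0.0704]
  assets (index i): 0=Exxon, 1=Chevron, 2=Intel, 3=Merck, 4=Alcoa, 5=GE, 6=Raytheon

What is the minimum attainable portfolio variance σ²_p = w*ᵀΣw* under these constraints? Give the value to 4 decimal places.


p=Σ⁻¹μ = [1.9502  1.0714  2.1286  1.3790  0.4083  2.2166  1.0026]
q=Σ⁻¹𝟙 = [11.3041  5.7911  20.5237  11.2005  8.3297  18.7627  18.5954]
a=μᵀp=1.261848  b=𝟙ᵀp=10.156763  c=𝟙ᵀq=94.507134  D=ac−b²=16.093787
λ₁=(c·0.120−b)/D = (94.507134·0.120−10.156763)/16.093787 = 0.073575
λ₂=(a−b·0.120)/D = (1.261848−10.156763·0.120)/16.093787 = 0.002674
w* = 0.073575·p + 0.002674·q:
  w_0 = 0.073575·1.9502 + 0.002674·11.3041 = 0.1737  (Exxon)
  w_1 = 0.073575·1.0714 + 0.002674·5.7911 = 0.0943  (Chevron)
  w_2 = 0.073575·2.1286 + 0.002674·20.5237 = 0.2115  (Intel)
  w_3 = 0.073575·1.3790 + 0.002674·11.2005 = 0.1314  (Merck)
  w_4 = 0.073575·0.4083 + 0.002674·8.3297 = 0.0523  (Alcoa)
  w_5 = 0.073575·2.2166 + 0.002674·18.7627 = 0.2133  (GE)
  w_6 = 0.073575·1.0026 + 0.002674·18.5954 = 0.1235  (Raytheon)
Σw_i=1.0000  μᵀw=0.1200
σ²=wᵀΣw=λ₁·μ_p+λ₂ = 0.073575·0.120 + 0.002674 = 0.011503 ≈ 0.0115

0.0115


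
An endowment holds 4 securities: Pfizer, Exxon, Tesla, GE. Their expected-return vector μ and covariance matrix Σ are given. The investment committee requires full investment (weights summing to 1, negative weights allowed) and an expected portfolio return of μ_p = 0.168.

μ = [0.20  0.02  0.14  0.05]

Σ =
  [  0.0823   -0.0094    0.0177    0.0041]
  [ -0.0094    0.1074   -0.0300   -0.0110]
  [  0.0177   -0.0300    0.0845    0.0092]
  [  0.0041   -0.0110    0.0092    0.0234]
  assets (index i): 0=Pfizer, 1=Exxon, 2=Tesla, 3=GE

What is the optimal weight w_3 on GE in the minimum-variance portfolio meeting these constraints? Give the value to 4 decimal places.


-0.0136

x=Σ⁻¹μ = [2.1623  0.9229  1.3507  1.6607]
y=Σ⁻¹𝟙 = [9.5234  17.9132  11.2947  45.0465]
a=μᵀx=0.723052  b=𝟙ᵀx=6.096528  c=𝟙ᵀy=83.777738  D=ac−b²=23.407984
λ₁=(c·0.168−b)/D = (83.777738·0.168−6.096528)/23.407984 = 0.340830
λ₂=(a−b·0.168)/D = (0.723052−6.096528·0.168)/23.407984 = -0.012866
w* = 0.340830·x + -0.012866·y:
  w_0 = 0.340830·2.1623 + -0.012866·9.5234 = 0.6145  (Pfizer)
  w_1 = 0.340830·0.9229 + -0.012866·17.9132 = 0.0841  (Exxon)
  w_2 = 0.340830·1.3507 + -0.012866·11.2947 = 0.3150  (Tesla)
  w_3 = 0.340830·1.6607 + -0.012866·45.0465 = -0.0136  (GE)
Σw_i=1.0000  μᵀw=0.1680
σ²=wᵀΣw=λ₁·μ_p+λ₂ = 0.340830·0.168 + -0.012866 = 0.044393 ≈ 0.0444


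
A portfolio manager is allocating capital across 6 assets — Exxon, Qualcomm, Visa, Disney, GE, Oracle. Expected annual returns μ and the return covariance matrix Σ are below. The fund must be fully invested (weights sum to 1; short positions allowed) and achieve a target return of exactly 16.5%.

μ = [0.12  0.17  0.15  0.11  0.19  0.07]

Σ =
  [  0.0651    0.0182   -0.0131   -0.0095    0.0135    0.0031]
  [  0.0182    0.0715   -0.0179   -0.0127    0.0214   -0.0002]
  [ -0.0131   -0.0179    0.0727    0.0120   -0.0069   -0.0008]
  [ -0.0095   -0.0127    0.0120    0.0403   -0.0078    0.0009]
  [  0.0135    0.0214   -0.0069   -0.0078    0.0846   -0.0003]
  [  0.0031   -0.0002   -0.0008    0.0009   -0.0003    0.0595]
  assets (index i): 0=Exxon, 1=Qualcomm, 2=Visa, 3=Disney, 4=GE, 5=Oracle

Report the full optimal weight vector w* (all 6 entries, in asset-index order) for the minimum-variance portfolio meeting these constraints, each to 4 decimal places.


0.0643  0.2987  0.2871  0.1907  0.2610  -0.1018

g=Σ⁻¹μ = [1.7049  2.6820  2.6358  3.5234  1.8391  1.0881]
h=Σ⁻¹𝟙 = [15.7793  16.8234  16.7976  30.2724  9.2641  15.8558]
a=μᵀg=1.869051  b=𝟙ᵀg=13.473189  c=𝟙ᵀh=104.792656  D=ac−b²=14.335985
λ₁=(c·0.165−b)/D = (104.792656·0.165−13.473189)/14.335985 = 0.266295
λ₂=(a−b·0.165)/D = (1.869051−13.473189·0.165)/14.335985 = -0.024695
w* = 0.266295·g + -0.024695·h:
  w_0 = 0.266295·1.7049 + -0.024695·15.7793 = 0.0643  (Exxon)
  w_1 = 0.266295·2.6820 + -0.024695·16.8234 = 0.2987  (Qualcomm)
  w_2 = 0.266295·2.6358 + -0.024695·16.7976 = 0.2871  (Visa)
  w_3 = 0.266295·3.5234 + -0.024695·30.2724 = 0.1907  (Disney)
  w_4 = 0.266295·1.8391 + -0.024695·9.2641 = 0.2610  (GE)
  w_5 = 0.266295·1.0881 + -0.024695·15.8558 = -0.1018  (Oracle)
Σw_i=1.0000  μᵀw=0.1650
σ²=wᵀΣw=λ₁·μ_p+λ₂ = 0.266295·0.165 + -0.024695 = 0.019244 ≈ 0.0192


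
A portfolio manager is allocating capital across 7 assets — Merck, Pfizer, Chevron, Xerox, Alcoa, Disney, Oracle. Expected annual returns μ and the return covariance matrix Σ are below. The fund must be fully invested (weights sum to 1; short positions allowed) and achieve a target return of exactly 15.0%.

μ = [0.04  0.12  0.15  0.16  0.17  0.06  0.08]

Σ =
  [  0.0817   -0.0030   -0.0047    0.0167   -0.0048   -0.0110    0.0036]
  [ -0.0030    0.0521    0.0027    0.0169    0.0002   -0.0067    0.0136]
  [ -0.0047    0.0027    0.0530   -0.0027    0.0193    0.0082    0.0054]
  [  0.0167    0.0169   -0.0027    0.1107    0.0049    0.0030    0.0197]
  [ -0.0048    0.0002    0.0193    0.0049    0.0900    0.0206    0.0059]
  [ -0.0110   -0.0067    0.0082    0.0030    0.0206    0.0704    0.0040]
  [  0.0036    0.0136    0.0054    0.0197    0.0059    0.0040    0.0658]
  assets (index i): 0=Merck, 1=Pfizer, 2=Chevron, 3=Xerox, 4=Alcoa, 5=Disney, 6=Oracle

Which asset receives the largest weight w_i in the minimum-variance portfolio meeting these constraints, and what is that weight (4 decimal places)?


p=Σ⁻¹μ = [0.6083  1.8980  2.2978  1.0246  1.2577  0.4398  0.1554]
q=Σ⁻¹𝟙 = [15.2212  18.5156  14.6360  2.3568  4.7641  14.7305  7.3085]
a=μᵀp=1.013331  b=𝟙ᵀp=7.681609  c=𝟙ᵀq=77.532644  D=ac−b²=19.559083
λ₁=(c·0.150−b)/D = (77.532644·0.150−7.681609)/19.559083 = 0.201865
λ₂=(a−b·0.150)/D = (1.013331−7.681609·0.150)/19.559083 = -0.007102
w* = 0.201865·p + -0.007102·q:
  w_0 = 0.201865·0.6083 + -0.007102·15.2212 = 0.0147  (Merck)
  w_1 = 0.201865·1.8980 + -0.007102·18.5156 = 0.2516  (Pfizer)
  w_2 = 0.201865·2.2978 + -0.007102·14.6360 = 0.3599  (Chevron)
  w_3 = 0.201865·1.0246 + -0.007102·2.3568 = 0.1901  (Xerox)
  w_4 = 0.201865·1.2577 + -0.007102·4.7641 = 0.2201  (Alcoa)
  w_5 = 0.201865·0.4398 + -0.007102·14.7305 = -0.0158  (Disney)
  w_6 = 0.201865·0.1554 + -0.007102·7.3085 = -0.0205  (Oracle)
Σw_i=1.0000  μᵀw=0.1500
σ²=wᵀΣw=λ₁·μ_p+λ₂ = 0.201865·0.150 + -0.007102 = 0.023178 ≈ 0.0232

Chevron (0.3599)


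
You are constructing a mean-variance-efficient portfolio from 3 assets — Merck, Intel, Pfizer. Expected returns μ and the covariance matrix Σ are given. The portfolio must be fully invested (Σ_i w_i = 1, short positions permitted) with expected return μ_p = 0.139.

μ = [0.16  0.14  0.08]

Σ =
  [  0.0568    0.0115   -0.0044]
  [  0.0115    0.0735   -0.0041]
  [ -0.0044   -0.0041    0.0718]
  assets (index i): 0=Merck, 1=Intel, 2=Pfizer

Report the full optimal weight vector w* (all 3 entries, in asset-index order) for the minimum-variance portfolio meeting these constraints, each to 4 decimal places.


0.5196  0.2906  0.1899

x=Σ⁻¹μ = [2.6040  1.5734  1.3636]
y=Σ⁻¹𝟙 = [16.4038  11.9098  15.6129]
a=μᵀx=0.746003  b=𝟙ᵀx=5.541007  c=𝟙ᵀy=43.926468  D=ac−b²=2.066514
λ₁=(c·0.139−b)/D = (43.926468·0.139−5.541007)/2.066514 = 0.273297
λ₂=(a−b·0.139)/D = (0.746003−5.541007·0.139)/2.066514 = -0.011709
w* = 0.273297·x + -0.011709·y:
  w_0 = 0.273297·2.6040 + -0.011709·16.4038 = 0.5196  (Merck)
  w_1 = 0.273297·1.5734 + -0.011709·11.9098 = 0.2906  (Intel)
  w_2 = 0.273297·1.3636 + -0.011709·15.6129 = 0.1899  (Pfizer)
Σw_i=1.0000  μᵀw=0.1390
σ²=wᵀΣw=λ₁·μ_p+λ₂ = 0.273297·0.139 + -0.011709 = 0.026279 ≈ 0.0263
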